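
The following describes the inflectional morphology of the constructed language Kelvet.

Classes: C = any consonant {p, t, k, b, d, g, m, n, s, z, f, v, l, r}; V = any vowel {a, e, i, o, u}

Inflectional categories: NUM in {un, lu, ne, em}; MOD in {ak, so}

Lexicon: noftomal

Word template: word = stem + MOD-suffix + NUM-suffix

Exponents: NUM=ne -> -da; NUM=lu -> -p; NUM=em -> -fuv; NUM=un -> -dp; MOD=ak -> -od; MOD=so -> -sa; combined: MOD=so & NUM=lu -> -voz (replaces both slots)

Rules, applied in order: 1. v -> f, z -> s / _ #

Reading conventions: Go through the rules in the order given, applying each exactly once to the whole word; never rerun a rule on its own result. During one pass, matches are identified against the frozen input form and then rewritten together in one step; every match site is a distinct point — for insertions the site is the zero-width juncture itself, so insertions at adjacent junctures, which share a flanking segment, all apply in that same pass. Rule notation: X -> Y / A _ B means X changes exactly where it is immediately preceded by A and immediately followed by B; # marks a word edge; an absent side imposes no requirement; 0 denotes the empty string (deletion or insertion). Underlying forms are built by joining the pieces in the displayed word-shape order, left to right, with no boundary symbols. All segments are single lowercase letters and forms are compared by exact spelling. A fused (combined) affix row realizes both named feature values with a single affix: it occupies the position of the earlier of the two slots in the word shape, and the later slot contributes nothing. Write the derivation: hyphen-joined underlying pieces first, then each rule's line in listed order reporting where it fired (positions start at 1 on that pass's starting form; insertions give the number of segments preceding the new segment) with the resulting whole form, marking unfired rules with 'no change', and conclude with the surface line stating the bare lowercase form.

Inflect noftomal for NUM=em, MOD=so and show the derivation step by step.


underlying: noftomal-sa-fuv
1. v -> f, z -> s / _ #: fires at position(s) 13: noftomalsafuf
surface: noftomalsafuf


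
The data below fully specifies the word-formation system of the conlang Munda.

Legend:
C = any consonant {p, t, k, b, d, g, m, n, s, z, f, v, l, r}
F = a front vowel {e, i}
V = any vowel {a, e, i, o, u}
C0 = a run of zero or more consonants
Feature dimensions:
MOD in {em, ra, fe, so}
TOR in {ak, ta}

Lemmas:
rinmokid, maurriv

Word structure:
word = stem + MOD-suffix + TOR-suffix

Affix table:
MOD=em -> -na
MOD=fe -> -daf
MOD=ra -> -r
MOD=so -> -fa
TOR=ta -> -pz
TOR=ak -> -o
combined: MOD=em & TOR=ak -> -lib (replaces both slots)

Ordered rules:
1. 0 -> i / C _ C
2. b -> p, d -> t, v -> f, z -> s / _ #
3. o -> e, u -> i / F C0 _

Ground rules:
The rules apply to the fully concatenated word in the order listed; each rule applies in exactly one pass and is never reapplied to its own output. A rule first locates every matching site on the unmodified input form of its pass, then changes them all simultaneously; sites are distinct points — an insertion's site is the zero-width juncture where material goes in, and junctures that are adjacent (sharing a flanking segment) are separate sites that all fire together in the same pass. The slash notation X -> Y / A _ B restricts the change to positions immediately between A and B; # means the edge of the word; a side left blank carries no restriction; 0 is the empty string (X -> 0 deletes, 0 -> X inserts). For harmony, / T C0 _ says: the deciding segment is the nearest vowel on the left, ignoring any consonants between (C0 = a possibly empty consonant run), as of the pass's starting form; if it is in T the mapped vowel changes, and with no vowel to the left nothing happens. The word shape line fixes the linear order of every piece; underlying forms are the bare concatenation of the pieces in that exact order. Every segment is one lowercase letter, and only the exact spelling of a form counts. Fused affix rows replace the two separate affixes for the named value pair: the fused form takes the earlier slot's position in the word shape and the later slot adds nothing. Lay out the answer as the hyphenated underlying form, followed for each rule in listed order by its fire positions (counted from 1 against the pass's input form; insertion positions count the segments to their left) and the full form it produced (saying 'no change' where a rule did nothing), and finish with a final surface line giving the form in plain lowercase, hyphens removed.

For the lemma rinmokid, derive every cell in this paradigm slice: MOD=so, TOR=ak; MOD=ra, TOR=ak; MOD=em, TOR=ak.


cell MOD=so, TOR=ak:
underlying: rinmokid-fa-o
1. 0 -> i / C _ C: inserts after position(s) 3, 8: rinimokidifao
2. b -> p, d -> t, v -> f, z -> s / _ #: no change
3. o -> e, u -> i / F C0 _: fires at position(s) 6: rinimekidifao
surface: rinimekidifao

cell MOD=ra, TOR=ak:
underlying: rinmokid-r-o
1. 0 -> i / C _ C: inserts after position(s) 3, 8: rinimokidiro
2. b -> p, d -> t, v -> f, z -> s / _ #: no change
3. o -> e, u -> i / F C0 _: fires at position(s) 6, 12: rinimekidire
surface: rinimekidire

cell MOD=em, TOR=ak:
underlying: rinmokid-lib
1. 0 -> i / C _ C: inserts after position(s) 3, 8: rinimokidilib
2. b -> p, d -> t, v -> f, z -> s / _ #: fires at position(s) 13: rinimokidilip
3. o -> e, u -> i / F C0 _: fires at position(s) 6: rinimekidilip
surface: rinimekidilip


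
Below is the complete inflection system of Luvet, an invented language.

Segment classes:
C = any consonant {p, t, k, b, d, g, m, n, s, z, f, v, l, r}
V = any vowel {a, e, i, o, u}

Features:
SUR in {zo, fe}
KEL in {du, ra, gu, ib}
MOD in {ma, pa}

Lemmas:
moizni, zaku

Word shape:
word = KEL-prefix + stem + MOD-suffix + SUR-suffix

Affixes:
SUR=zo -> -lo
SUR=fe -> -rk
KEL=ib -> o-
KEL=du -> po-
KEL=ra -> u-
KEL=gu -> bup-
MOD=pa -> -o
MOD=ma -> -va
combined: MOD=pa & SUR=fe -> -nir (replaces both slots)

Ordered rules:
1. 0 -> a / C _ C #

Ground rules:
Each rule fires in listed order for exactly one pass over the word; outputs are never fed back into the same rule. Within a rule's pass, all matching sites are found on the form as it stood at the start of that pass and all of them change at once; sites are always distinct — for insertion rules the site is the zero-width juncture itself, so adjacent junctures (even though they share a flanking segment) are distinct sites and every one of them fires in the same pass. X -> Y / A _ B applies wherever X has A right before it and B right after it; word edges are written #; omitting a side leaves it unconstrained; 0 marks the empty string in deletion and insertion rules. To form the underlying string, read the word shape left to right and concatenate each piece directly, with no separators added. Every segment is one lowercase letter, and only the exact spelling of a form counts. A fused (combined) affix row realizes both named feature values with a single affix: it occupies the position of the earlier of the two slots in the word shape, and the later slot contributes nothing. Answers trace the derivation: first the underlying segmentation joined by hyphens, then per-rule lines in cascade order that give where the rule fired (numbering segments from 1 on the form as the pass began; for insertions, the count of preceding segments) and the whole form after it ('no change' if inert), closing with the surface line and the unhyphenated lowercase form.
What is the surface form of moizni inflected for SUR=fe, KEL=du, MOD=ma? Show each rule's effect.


underlying: po-moizni-va-rk
1. 0 -> a / C _ C #: inserts after position(s) 11: pomoiznivarak
surface: pomoiznivarak


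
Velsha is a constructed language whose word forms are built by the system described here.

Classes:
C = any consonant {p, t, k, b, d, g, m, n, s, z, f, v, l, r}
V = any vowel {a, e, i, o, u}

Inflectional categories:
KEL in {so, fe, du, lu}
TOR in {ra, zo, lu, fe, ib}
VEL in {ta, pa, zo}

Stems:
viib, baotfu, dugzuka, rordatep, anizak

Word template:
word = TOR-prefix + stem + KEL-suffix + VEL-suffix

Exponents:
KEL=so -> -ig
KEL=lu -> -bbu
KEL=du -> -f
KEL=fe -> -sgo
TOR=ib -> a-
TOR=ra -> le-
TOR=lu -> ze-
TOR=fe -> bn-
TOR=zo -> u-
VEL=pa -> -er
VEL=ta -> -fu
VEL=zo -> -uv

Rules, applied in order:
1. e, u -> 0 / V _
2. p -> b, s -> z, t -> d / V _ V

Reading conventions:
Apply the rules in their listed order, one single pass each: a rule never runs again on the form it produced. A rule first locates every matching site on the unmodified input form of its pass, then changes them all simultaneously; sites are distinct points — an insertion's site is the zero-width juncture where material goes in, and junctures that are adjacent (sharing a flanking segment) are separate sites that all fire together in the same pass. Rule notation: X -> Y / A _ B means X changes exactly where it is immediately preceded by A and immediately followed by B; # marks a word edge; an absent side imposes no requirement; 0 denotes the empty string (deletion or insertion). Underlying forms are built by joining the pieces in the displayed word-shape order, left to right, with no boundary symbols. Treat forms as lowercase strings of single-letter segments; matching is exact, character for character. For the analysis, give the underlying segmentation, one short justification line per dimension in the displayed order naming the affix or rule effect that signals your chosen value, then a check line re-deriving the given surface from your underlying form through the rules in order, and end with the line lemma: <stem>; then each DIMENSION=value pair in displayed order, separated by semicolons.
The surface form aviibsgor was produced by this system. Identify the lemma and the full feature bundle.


underlying: a-viib-sgo-er
KEL=fe - signalled by the affix -sgo
TOR=ib - signalled by the affix a-
VEL=pa - signalled by the affix -er
check: aviibsgoer -> aviibsgor -> aviibsgor
lemma: viib; KEL=fe; TOR=ib; VEL=pa


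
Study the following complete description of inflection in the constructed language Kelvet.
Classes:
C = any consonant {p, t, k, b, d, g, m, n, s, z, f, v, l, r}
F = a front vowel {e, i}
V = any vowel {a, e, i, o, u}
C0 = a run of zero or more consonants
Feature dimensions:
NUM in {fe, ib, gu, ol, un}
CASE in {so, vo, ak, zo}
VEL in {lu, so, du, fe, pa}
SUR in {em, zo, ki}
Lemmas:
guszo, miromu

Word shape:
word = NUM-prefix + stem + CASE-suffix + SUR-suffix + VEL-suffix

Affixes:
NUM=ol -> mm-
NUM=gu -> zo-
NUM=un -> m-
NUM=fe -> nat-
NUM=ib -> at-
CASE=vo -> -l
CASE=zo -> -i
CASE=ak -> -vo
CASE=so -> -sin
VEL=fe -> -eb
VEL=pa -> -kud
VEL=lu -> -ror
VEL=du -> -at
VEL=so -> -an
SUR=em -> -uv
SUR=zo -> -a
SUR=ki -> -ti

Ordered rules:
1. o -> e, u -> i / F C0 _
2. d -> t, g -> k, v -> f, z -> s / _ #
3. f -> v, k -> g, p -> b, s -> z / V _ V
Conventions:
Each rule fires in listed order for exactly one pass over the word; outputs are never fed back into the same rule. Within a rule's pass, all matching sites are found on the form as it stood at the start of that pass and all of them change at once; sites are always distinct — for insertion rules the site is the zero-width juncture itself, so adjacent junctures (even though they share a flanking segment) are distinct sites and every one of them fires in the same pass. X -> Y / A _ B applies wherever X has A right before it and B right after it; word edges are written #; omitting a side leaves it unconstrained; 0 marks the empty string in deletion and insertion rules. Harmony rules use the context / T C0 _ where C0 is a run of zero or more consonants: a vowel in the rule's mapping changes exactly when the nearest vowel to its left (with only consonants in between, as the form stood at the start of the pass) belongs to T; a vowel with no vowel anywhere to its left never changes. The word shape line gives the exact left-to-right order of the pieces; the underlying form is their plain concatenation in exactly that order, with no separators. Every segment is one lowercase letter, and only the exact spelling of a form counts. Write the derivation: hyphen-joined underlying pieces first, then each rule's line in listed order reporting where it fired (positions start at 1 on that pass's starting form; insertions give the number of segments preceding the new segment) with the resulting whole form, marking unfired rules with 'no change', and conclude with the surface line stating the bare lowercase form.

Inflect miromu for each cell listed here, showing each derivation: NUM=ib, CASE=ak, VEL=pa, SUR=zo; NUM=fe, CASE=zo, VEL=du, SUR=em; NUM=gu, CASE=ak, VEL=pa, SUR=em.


cell NUM=ib, CASE=ak, VEL=pa, SUR=zo:
underlying: at-miromu-vo-a-kud
1. o -> e, u -> i / F C0 _: fires at position(s) 6: atmiremuvoakud
2. d -> t, g -> k, v -> f, z -> s / _ #: fires at position(s) 14: atmiremuvoakut
3. f -> v, k -> g, p -> b, s -> z / V _ V: fires at position(s) 12: atmiremuvoagut
surface: atmiremuvoagut

cell NUM=fe, CASE=zo, VEL=du, SUR=em:
underlying: nat-miromu-i-uv-at
1. o -> e, u -> i / F C0 _: fires at position(s) 7, 11: natmiremuiivat
2. d -> t, g -> k, v -> f, z -> s / _ #: no change
3. f -> v, k -> g, p -> b, s -> z / V _ V: no change
surface: natmiremuiivat

cell NUM=gu, CASE=ak, VEL=pa, SUR=em:
underlying: zo-miromu-vo-uv-kud
1. o -> e, u -> i / F C0 _: fires at position(s) 6: zomiremuvouvkud
2. d -> t, g -> k, v -> f, z -> s / _ #: fires at position(s) 15: zomiremuvouvkut
3. f -> v, k -> g, p -> b, s -> z / V _ V: no change
surface: zomiremuvouvkut


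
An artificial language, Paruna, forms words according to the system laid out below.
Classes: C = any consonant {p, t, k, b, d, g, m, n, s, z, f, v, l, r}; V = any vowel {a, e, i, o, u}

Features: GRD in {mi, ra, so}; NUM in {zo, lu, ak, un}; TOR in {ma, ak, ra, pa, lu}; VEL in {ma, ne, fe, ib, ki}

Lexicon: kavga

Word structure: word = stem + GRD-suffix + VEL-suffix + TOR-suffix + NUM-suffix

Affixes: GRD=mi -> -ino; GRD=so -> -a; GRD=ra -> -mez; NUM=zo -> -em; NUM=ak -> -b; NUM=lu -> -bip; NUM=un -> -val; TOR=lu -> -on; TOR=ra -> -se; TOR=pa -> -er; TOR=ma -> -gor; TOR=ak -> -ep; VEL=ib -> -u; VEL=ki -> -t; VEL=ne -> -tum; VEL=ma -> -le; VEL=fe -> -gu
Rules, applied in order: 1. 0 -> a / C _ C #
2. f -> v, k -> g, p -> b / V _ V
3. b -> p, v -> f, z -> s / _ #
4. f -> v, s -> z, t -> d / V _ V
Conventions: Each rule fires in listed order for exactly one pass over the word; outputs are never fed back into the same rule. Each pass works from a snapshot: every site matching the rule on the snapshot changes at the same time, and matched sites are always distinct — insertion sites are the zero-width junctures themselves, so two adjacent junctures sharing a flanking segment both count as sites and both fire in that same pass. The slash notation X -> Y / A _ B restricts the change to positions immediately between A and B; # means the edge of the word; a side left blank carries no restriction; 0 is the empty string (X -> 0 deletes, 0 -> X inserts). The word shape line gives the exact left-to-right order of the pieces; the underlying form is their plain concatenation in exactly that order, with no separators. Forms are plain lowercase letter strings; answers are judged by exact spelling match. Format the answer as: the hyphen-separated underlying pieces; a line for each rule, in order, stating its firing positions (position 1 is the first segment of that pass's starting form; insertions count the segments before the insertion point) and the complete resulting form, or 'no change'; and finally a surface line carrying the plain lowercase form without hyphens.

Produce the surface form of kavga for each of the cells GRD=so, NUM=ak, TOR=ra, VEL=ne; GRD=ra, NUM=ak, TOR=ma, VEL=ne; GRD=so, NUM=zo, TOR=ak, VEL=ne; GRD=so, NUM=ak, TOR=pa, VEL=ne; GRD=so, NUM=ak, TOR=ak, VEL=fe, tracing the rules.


cell GRD=so, NUM=ak, TOR=ra, VEL=ne:
underlying: kavga-a-tum-se-b
1. 0 -> a / C _ C #: no change
2. f -> v, k -> g, p -> b / V _ V: no change
3. b -> p, v -> f, z -> s / _ #: fires at position(s) 12: kavgaatumsep
4. f -> v, s -> z, t -> d / V _ V: fires at position(s) 7: kavgaadumsep
surface: kavgaadumsep

cell GRD=ra, NUM=ak, TOR=ma, VEL=ne:
underlying: kavga-mez-tum-gor-b
1. 0 -> a / C _ C #: inserts after position(s) 14: kavgameztumgorab
2. f -> v, k -> g, p -> b / V _ V: no change
3. b -> p, v -> f, z -> s / _ #: fires at position(s) 16: kavgameztumgorap
4. f -> v, s -> z, t -> d / V _ V: no change
surface: kavgameztumgorap

cell GRD=so, NUM=zo, TOR=ak, VEL=ne:
underlying: kavga-a-tum-ep-em
1. 0 -> a / C _ C #: no change
2. f -> v, k -> g, p -> b / V _ V: fires at position(s) 11: kavgaatumebem
3. b -> p, v -> f, z -> s / _ #: no change
4. f -> v, s -> z, t -> d / V _ V: fires at position(s) 7: kavgaadumebem
surface: kavgaadumebem

cell GRD=so, NUM=ak, TOR=pa, VEL=ne:
underlying: kavga-a-tum-er-b
1. 0 -> a / C _ C #: inserts after position(s) 11: kavgaatumerab
2. f -> v, k -> g, p -> b / V _ V: no change
3. b -> p, v -> f, z -> s / _ #: fires at position(s) 13: kavgaatumerap
4. f -> v, s -> z, t -> d / V _ V: fires at position(s) 7: kavgaadumerap
surface: kavgaadumerap

cell GRD=so, NUM=ak, TOR=ak, VEL=fe:
underlying: kavga-a-gu-ep-b
1. 0 -> a / C _ C #: inserts after position(s) 10: kavgaaguepab
2. f -> v, k -> g, p -> b / V _ V: fires at position(s) 10: kavgaaguebab
3. b -> p, v -> f, z -> s / _ #: fires at position(s) 12: kavgaaguebap
4. f -> v, s -> z, t -> d / V _ V: no change
surface: kavgaaguebap


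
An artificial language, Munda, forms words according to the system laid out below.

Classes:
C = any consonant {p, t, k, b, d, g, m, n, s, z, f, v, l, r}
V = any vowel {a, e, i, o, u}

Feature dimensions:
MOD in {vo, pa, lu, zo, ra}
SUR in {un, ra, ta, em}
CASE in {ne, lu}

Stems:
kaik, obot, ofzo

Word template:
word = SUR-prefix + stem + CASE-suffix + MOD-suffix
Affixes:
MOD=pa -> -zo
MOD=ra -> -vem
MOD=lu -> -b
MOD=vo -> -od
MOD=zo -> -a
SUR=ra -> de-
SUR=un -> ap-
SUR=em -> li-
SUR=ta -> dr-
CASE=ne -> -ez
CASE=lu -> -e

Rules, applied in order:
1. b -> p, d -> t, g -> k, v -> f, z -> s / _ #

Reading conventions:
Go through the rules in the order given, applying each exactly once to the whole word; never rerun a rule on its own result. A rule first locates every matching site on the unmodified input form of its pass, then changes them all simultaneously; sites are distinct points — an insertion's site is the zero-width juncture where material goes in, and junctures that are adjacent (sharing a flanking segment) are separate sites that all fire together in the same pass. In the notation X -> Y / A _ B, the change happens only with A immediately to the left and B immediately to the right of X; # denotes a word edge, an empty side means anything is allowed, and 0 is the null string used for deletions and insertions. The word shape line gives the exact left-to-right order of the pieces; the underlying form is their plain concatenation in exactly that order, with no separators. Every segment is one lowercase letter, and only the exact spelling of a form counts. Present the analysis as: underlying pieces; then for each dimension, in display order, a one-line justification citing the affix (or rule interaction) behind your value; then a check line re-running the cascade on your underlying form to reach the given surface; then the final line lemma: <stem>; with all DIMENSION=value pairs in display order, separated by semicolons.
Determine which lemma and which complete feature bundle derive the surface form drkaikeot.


underlying: dr-kaik-e-od
MOD=vo - signalled by the affix -od
SUR=ta - signalled by the affix dr-
CASE=lu - signalled by the affix -e
check: drkaikeod -> drkaikeot
lemma: kaik; MOD=vo; SUR=ta; CASE=lu


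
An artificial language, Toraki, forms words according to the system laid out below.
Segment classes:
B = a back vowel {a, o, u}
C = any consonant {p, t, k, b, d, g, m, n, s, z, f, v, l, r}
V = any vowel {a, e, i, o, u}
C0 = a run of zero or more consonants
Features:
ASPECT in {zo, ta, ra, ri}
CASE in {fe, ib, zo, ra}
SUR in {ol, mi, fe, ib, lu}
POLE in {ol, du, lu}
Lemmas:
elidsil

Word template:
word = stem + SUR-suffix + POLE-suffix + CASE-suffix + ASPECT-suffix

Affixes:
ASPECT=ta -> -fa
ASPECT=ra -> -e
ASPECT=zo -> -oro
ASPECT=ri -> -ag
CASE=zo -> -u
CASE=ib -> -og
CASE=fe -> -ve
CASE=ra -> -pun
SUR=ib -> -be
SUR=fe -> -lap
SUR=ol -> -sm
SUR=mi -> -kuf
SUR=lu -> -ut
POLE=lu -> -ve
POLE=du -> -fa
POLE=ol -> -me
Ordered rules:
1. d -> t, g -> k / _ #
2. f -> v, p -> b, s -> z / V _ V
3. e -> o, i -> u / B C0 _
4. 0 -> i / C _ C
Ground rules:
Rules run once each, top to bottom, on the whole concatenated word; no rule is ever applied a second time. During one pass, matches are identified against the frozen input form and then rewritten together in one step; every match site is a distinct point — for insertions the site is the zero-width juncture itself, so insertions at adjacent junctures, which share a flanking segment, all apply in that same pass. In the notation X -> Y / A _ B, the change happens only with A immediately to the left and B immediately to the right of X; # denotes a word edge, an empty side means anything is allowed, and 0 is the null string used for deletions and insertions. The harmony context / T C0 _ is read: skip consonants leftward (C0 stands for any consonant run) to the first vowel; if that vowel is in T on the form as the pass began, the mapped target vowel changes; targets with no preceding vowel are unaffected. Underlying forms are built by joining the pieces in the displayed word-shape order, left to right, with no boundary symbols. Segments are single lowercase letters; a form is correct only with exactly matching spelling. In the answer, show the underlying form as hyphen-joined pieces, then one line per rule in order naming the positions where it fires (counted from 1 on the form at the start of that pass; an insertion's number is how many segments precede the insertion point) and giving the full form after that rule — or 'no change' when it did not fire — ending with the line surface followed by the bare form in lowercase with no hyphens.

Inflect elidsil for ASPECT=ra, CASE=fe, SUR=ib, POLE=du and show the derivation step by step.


underlying: elidsil-be-fa-ve-e
1. d -> t, g -> k / _ #: no change
2. f -> v, p -> b, s -> z / V _ V: fires at position(s) 10: elidsilbevavee
3. e -> o, i -> u / B C0 _: fires at position(s) 13: elidsilbevavoe
4. 0 -> i / C _ C: inserts after position(s) 4, 7: elidisilibevavoe
surface: elidisilibevavoe


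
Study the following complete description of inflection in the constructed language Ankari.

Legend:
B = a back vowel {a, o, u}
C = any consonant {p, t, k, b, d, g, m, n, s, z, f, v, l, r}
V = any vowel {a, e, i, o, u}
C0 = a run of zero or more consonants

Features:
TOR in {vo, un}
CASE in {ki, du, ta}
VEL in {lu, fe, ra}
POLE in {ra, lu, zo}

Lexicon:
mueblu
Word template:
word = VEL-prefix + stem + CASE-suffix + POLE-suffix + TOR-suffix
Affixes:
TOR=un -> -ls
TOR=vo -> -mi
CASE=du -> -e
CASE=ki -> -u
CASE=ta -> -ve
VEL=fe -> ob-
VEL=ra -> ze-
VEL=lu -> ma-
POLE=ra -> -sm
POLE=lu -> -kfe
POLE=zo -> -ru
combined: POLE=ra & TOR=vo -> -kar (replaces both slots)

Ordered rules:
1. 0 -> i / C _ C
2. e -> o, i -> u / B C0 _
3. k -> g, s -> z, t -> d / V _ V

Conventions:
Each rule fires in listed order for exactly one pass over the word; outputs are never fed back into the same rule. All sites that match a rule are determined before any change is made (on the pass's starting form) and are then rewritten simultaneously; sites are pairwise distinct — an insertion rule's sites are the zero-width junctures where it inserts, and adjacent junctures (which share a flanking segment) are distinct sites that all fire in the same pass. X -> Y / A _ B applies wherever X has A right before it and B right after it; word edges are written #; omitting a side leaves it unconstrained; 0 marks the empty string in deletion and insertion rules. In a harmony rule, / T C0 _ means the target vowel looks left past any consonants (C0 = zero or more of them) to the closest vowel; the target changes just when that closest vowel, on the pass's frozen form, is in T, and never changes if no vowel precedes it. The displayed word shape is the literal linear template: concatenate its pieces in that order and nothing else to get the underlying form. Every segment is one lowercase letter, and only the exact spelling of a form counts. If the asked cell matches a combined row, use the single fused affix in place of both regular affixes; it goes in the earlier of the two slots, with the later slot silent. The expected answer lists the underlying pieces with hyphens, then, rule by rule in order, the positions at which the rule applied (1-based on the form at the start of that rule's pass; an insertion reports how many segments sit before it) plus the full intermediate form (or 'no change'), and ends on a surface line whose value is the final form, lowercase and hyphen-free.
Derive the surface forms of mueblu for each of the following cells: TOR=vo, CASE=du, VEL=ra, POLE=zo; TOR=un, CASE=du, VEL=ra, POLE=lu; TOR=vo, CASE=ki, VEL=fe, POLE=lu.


cell TOR=vo, CASE=du, VEL=ra, POLE=zo:
underlying: ze-mueblu-e-ru-mi
1. 0 -> i / C _ C: inserts after position(s) 6: zemuebiluerumi
2. e -> o, i -> u / B C0 _: fires at position(s) 5, 10, 14: zemuobiluorumu
3. k -> g, s -> z, t -> d / V _ V: no change
surface: zemuobiluorumu

cell TOR=un, CASE=du, VEL=ra, POLE=lu:
underlying: ze-mueblu-e-kfe-ls
1. 0 -> i / C _ C: inserts after position(s) 6, 10, 13: zemuebiluekifelis
2. e -> o, i -> u / B C0 _: fires at position(s) 5, 10: zemuobiluokifelis
3. k -> g, s -> z, t -> d / V _ V: fires at position(s) 11: zemuobiluogifelis
surface: zemuobiluogifelis

cell TOR=vo, CASE=ki, VEL=fe, POLE=lu:
underlying: ob-mueblu-u-kfe-mi
1. 0 -> i / C _ C: inserts after position(s) 2, 6, 10: obimuebiluukifemi
2. e -> o, i -> u / B C0 _: fires at position(s) 3, 6, 13: obumuobiluukufemi
3. k -> g, s -> z, t -> d / V _ V: fires at position(s) 12: obumuobiluugufemi
surface: obumuobiluugufemi


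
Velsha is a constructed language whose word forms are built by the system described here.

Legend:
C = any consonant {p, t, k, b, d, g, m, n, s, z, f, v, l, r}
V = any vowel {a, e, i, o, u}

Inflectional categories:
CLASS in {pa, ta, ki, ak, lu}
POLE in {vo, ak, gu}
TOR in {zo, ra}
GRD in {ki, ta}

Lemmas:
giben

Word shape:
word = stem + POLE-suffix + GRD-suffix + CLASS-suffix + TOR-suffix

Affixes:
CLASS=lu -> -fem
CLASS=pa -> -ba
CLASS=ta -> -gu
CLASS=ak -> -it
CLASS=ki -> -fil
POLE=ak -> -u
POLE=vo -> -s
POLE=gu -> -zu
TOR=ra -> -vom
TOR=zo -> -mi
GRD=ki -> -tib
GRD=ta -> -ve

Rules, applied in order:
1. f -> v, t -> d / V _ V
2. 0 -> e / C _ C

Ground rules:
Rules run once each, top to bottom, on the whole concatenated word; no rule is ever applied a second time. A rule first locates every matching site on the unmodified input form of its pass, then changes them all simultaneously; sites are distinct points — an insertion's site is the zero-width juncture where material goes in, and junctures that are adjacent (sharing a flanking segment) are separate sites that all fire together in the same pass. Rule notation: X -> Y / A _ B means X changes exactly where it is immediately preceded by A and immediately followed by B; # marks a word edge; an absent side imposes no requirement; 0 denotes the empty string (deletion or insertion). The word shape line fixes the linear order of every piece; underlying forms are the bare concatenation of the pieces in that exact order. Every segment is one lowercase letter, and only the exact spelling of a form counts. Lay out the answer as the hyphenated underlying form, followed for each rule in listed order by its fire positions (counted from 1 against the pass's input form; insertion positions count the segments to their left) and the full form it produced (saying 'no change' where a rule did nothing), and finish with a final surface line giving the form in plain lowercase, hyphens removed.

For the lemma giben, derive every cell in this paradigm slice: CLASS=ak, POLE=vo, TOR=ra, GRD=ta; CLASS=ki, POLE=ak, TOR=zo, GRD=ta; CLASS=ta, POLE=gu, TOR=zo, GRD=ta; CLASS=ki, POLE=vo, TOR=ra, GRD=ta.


cell CLASS=ak, POLE=vo, TOR=ra, GRD=ta:
underlying: giben-s-ve-it-vom
1. f -> v, t -> d / V _ V: no change
2. 0 -> e / C _ C: inserts after position(s) 5, 6, 10: gibeneseveitevom
surface: gibeneseveitevom

cell CLASS=ki, POLE=ak, TOR=zo, GRD=ta:
underlying: giben-u-ve-fil-mi
1. f -> v, t -> d / V _ V: fires at position(s) 9: gibenuvevilmi
2. 0 -> e / C _ C: inserts after position(s) 11: gibenuvevilemi
surface: gibenuvevilemi

cell CLASS=ta, POLE=gu, TOR=zo, GRD=ta:
underlying: giben-zu-ve-gu-mi
1. f -> v, t -> d / V _ V: no change
2. 0 -> e / C _ C: inserts after position(s) 5: gibenezuvegumi
surface: gibenezuvegumi

cell CLASS=ki, POLE=vo, TOR=ra, GRD=ta:
underlying: giben-s-ve-fil-vom
1. f -> v, t -> d / V _ V: fires at position(s) 9: gibensvevilvom
2. 0 -> e / C _ C: inserts after position(s) 5, 6, 11: gibenesevevilevom
surface: gibenesevevilevom


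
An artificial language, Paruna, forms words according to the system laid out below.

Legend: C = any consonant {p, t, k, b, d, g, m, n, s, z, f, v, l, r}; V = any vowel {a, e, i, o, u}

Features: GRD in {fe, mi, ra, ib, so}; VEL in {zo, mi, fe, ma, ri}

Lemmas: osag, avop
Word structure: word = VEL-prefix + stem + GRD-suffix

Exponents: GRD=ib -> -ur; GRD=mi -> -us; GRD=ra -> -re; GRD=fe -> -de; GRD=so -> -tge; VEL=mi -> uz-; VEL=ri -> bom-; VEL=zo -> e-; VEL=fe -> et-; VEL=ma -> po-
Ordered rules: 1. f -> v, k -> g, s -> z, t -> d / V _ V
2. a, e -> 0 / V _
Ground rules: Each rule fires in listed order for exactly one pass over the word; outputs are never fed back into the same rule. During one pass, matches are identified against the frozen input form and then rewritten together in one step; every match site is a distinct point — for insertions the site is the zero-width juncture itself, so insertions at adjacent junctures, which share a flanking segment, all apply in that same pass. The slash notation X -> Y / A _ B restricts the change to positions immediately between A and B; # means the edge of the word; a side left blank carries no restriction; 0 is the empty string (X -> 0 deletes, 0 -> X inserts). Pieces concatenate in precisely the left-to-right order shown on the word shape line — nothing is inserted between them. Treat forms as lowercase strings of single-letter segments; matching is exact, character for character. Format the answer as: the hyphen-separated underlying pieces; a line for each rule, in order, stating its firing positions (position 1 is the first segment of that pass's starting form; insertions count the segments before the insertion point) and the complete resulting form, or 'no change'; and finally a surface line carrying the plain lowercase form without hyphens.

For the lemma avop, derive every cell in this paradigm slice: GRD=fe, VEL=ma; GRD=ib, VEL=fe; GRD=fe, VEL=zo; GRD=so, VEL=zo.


cell GRD=fe, VEL=ma:
underlying: po-avop-de
1. f -> v, k -> g, s -> z, t -> d / V _ V: no change
2. a, e -> 0 / V _: fires at position(s) 3: povopde
surface: povopde

cell GRD=ib, VEL=fe:
underlying: et-avop-ur
1. f -> v, k -> g, s -> z, t -> d / V _ V: fires at position(s) 2: edavopur
2. a, e -> 0 / V _: no change
surface: edavopur

cell GRD=fe, VEL=zo:
underlying: e-avop-de
1. f -> v, k -> g, s -> z, t -> d / V _ V: no change
2. a, e -> 0 / V _: fires at position(s) 2: evopde
surface: evopde

cell GRD=so, VEL=zo:
underlying: e-avop-tge
1. f -> v, k -> g, s -> z, t -> d / V _ V: no change
2. a, e -> 0 / V _: fires at position(s) 2: evoptge
surface: evoptge


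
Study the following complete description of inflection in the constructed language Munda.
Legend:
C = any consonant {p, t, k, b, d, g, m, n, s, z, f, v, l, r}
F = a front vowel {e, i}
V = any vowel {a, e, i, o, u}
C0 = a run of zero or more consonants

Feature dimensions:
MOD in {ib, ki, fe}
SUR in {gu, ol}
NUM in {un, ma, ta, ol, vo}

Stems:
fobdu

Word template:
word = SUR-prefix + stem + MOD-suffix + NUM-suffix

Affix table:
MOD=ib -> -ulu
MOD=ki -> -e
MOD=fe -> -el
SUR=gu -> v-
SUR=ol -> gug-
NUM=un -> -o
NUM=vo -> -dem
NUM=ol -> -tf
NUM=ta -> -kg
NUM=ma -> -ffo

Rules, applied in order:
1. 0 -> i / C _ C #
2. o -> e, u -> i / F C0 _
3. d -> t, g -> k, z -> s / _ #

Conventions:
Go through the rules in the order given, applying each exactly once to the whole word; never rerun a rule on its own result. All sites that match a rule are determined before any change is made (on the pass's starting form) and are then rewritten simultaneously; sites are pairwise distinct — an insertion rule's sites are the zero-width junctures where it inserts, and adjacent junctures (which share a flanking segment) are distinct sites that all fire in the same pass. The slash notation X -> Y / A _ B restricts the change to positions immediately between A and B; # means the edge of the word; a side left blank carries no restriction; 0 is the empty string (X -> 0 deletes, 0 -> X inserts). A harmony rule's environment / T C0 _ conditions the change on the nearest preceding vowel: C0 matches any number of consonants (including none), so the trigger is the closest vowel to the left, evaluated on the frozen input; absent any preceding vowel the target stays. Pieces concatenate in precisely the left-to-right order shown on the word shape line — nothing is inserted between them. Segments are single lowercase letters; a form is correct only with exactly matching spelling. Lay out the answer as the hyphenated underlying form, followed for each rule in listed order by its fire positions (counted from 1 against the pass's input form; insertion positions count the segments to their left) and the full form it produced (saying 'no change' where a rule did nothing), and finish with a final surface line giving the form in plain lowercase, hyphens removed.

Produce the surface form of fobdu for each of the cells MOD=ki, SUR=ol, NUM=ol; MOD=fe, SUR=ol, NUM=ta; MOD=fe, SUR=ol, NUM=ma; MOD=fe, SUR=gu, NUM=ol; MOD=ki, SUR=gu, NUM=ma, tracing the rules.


cell MOD=ki, SUR=ol, NUM=ol:
underlying: gug-fobdu-e-tf
1. 0 -> i / C _ C #: inserts after position(s) 10: gugfobduetif
2. o -> e, u -> i / F C0 _: no change
3. d -> t, g -> k, z -> s / _ #: no change
surface: gugfobduetif

cell MOD=fe, SUR=ol, NUM=ta:
underlying: gug-fobdu-el-kg
1. 0 -> i / C _ C #: inserts after position(s) 11: gugfobduelkig
2. o -> e, u -> i / F C0 _: no change
3. d -> t, g -> k, z -> s / _ #: fires at position(s) 13: gugfobduelkik
surface: gugfobduelkik

cell MOD=fe, SUR=ol, NUM=ma:
underlying: gug-fobdu-el-ffo
1. 0 -> i / C _ C #: no change
2. o -> e, u -> i / F C0 _: fires at position(s) 13: gugfobduelffe
3. d -> t, g -> k, z -> s / _ #: no change
surface: gugfobduelffe

cell MOD=fe, SUR=gu, NUM=ol:
underlying: v-fobdu-el-tf
1. 0 -> i / C _ C #: inserts after position(s) 9: vfobdueltif
2. o -> e, u -> i / F C0 _: no change
3. d -> t, g -> k, z -> s / _ #: no change
surface: vfobdueltif

cell MOD=ki, SUR=gu, NUM=ma:
underlying: v-fobdu-e-ffo
1. 0 -> i / C _ C #: no change
2. o -> e, u -> i / F C0 _: fires at position(s) 10: vfobdueffe
3. d -> t, g -> k, z -> s / _ #: no change
surface: vfobdueffe


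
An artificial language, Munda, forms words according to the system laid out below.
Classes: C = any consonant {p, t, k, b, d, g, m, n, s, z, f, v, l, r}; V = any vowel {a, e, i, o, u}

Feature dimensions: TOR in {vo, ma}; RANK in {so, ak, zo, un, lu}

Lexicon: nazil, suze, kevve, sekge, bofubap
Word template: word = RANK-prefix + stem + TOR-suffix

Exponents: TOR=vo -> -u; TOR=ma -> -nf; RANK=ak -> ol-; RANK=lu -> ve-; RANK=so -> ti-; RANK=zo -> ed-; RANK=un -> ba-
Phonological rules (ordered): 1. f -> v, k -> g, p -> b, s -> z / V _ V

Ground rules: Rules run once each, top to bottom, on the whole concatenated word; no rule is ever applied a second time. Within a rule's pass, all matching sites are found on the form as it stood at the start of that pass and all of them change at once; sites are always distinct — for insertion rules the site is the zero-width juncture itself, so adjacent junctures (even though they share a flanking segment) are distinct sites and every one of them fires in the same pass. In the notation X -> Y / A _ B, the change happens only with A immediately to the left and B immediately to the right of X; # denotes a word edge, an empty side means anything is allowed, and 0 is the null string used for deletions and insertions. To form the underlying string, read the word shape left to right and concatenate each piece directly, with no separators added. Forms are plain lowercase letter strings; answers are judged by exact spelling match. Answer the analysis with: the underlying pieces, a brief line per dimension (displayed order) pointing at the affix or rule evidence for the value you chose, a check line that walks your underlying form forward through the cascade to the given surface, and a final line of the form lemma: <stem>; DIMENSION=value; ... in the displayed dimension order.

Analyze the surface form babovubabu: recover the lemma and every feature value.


underlying: ba-bofubap-u
TOR=vo - signalled by the affix -u
RANK=un - signalled by the affix ba-
check: babofubapu -> babovubabu
lemma: bofubap; TOR=vo; RANK=un


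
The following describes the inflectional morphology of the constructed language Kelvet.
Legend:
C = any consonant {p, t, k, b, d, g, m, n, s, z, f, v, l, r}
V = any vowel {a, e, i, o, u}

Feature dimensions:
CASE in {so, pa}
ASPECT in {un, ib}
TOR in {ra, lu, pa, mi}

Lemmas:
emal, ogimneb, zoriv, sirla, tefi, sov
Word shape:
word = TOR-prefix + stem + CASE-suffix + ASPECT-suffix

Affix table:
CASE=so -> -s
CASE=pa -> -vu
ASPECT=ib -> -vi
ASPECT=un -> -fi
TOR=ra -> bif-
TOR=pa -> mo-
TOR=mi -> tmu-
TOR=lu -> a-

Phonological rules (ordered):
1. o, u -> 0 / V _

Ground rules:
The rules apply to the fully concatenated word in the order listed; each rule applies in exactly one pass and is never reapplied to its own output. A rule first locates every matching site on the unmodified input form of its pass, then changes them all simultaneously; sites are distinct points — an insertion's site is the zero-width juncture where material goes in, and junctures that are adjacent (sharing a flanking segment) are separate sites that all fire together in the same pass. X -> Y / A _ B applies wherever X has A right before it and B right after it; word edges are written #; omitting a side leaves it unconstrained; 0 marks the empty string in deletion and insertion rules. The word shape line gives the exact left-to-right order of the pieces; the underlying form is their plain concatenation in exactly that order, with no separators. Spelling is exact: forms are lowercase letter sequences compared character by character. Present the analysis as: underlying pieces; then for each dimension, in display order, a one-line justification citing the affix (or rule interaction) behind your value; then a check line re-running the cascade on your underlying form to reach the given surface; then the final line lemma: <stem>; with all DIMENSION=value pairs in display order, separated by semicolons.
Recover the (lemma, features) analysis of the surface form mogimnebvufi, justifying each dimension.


underlying: mo-ogimneb-vu-fi
CASE=pa - signalled by the affix -vu
ASPECT=un - signalled by the affix -fi
TOR=pa - signalled by the affix mo-
check: moogimnebvufi -> mogimnebvufi
lemma: ogimneb; CASE=pa; ASPECT=un; TOR=pa


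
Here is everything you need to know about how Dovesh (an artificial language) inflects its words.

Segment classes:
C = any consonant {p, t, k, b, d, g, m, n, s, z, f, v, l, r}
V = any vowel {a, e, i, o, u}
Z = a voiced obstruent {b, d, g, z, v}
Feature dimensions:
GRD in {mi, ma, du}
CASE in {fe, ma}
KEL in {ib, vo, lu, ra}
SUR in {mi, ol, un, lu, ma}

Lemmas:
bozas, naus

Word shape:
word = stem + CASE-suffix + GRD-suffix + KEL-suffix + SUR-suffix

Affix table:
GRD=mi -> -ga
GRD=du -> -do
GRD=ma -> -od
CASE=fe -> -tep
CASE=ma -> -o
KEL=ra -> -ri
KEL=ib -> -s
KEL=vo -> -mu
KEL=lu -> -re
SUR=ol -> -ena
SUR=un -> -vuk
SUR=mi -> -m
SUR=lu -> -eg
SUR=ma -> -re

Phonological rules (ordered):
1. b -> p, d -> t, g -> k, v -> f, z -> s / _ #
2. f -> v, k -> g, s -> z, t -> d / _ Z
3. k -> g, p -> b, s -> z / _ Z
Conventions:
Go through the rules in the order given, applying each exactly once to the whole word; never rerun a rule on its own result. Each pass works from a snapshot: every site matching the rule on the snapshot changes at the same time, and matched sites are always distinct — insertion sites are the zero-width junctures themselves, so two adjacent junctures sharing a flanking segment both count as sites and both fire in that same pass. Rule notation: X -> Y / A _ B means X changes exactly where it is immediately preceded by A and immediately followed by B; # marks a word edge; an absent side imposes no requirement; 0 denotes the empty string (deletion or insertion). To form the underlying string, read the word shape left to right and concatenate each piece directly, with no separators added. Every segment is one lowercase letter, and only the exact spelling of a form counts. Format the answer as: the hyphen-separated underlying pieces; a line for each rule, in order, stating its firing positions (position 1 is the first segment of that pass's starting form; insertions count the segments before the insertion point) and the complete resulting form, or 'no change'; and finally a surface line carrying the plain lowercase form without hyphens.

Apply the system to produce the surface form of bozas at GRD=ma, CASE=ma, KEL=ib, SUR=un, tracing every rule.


underlying: bozas-o-od-s-vuk
1. b -> p, d -> t, g -> k, v -> f, z -> s / _ #: no change
2. f -> v, k -> g, s -> z, t -> d / _ Z: fires at position(s) 9: bozasoodzvuk
3. k -> g, p -> b, s -> z / _ Z: no change
surface: bozasoodzvuk
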